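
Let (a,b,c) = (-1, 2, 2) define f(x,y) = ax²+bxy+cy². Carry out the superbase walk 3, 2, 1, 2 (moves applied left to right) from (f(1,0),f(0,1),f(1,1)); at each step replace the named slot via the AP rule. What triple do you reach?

start (-1,2,3) = (f(1,0),f(0,1),f(1,1))
replace slot 3: 2·((-1)+2) − 3 = -1 → (-1,2,-1)
replace slot 2: 2·((-1)+(-1)) − 2 = -6 → (-1,-6,-1)
replace slot 1: 2·((-6)+(-1)) − (-1) = -13 → (-13,-6,-1)
replace slot 2: 2·((-13)+(-1)) − (-6) = -22 → (-13,-22,-1)

-13,-22,-1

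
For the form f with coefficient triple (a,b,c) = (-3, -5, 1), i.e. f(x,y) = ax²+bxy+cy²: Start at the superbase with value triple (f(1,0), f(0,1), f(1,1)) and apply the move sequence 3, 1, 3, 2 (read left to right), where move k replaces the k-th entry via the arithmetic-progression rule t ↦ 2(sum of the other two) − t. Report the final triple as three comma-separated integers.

start (-3,1,-7) = (f(1,0),f(0,1),f(1,1))
replace slot 3: 2·((-3)+1) − (-7) = 3 → (-3,1,3)
replace slot 1: 2·(1+3) − (-3) = 11 → (11,1,3)
replace slot 3: 2·(11+1) − 3 = 21 → (11,1,21)
replace slot 2: 2·(11+21) − 1 = 63 → (11,63,21)

11,63,21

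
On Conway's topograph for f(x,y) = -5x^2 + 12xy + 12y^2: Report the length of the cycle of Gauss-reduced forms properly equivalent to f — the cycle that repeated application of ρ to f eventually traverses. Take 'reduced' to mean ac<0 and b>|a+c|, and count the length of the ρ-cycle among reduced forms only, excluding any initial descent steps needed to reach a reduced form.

D = 384, ⌊√D⌋ = 19
river: ρ → (12,12,-5)
river: ρ → (-5,18,3)
river: ρ → (3,18,-5)
river: ρ → (-5,12,12)
ρ-cycle length = 4 (tail of 0 descent steps not counted)

4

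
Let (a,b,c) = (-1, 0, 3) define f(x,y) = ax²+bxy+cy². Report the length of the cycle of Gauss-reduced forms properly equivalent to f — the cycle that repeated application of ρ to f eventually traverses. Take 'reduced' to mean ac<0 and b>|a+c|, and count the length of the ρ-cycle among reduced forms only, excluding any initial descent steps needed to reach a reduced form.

D = 12, ⌊√D⌋ = 3
descent: ρ → (3,0,-1)
descent: ρ → (-1,2,2)  [lands on river]
river: ρ → (2,2,-1)
ρ-cycle length = 2 (tail of 2 descent steps not counted)

2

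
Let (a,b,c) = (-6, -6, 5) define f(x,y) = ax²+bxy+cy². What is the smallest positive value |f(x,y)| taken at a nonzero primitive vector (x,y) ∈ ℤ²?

descent: ρ → (5,6,-6)  [lands on river]
river: ρ → (-6,6,5)
river: ρ → (5,4,-7)
river: ρ → (-7,10,2)
river: ρ → (2,10,-7)
river: ρ → (-7,4,5)
closes: descent 1, river 6
min |a| on river = 2

2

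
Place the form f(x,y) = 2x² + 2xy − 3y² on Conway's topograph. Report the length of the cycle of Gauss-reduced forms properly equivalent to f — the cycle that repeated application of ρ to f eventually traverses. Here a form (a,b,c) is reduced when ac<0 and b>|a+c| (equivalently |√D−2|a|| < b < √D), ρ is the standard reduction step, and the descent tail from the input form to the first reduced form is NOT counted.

D = 28, ⌊√D⌋ = 5
river: ρ → (-3,4,1)
river: ρ → (1,4,-3)
river: ρ → (-3,2,2)
river: ρ → (2,2,-3)
ρ-cycle length = 4 (tail of 0 descent steps not counted)

4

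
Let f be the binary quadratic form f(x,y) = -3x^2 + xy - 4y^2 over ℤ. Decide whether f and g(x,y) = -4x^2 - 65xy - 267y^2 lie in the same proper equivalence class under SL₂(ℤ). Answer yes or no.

D₁ = -47, D₂ = -47
f is negative-definite; reduce −f:
−f: reduced (well bottom): (3,-1,4) with a≤c, −a<b≤a
flip sign back: reduced form of f is (-3,1,-4)
g is negative-definite; reduce −g:
−g: translate: b→1 (≡65 mod 8), so (4,65,267)→(4,1,3)
−g: flip: (4,1,3)→(3,-1,4)
−g: reduced (well bottom): (3,-1,4) with a≤c, −a<b≤a
flip sign back: reduced form of g is (-3,1,-4)
reduced forms (-3, 1, -4) vs (-3, 1, -4) ⇒ equivalent

yes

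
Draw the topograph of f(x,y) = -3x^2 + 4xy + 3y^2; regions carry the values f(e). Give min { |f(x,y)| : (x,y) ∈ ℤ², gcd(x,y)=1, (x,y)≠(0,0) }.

river: ρ → (3,2,-4)
river: ρ → (-4,6,1)
river: ρ → (1,6,-4)
river: ρ → (-4,2,3)
river: ρ → (3,4,-3)
river: ρ → (-3,2,4)
river: ρ → (4,6,-1)
river: ρ → (-1,6,4)
river: ρ → (4,2,-3)
river: ρ → (-3,4,3)
closes: descent 0, river 10
min |a| on river = 1

1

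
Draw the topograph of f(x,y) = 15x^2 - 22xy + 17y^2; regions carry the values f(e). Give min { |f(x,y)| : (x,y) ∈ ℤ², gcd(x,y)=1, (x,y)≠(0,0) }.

translate: b→8 (≡-22 mod 30), so (15,-22,17)→(15,8,10)
flip: (15,8,10)→(10,-8,15)
reduced (well bottom): (10,-8,15) with a≤c, −a<b≤a
well minimum = a = 10

10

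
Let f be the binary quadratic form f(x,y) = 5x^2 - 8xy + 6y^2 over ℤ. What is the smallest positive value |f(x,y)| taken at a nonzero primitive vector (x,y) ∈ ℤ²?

translate: b→2 (≡-8 mod 10), so (5,-8,6)→(5,2,3)
flip: (5,2,3)→(3,-2,5)
reduced (well bottom): (3,-2,5) with a≤c, −a<b≤a
well minimum = a = 3

3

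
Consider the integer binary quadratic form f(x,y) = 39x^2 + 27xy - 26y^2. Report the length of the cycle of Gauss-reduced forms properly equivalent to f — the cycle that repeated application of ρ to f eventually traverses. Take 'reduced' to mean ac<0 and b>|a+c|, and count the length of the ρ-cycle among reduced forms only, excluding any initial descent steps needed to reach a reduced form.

D = 4785, ⌊√D⌋ = 69
river: ρ → (-26,25,40)
river: ρ → (40,55,-11)
river: ρ → (-11,55,40)
river: ρ → (40,25,-26)
river: ρ → (-26,27,39)
river: ρ → (39,51,-14)
river: ρ → (-14,61,19)
river: ρ → (19,53,-26)
river: ρ → (-26,51,21)
river: ρ → (21,33,-44)
river: ρ → (-44,55,10)
river: ρ → (10,65,-14)
river: ρ → (-14,47,46)
river: ρ → (46,45,-15)
river: ρ → (-15,45,46)
river: ρ → (46,47,-14)
river: ρ → (-14,65,10)
river: ρ → (10,55,-44)
river: ρ → (-44,33,21)
river: ρ → (21,51,-26)
river: ρ → (-26,53,19)
river: ρ → (19,61,-14)
river: ρ → (-14,51,39)
river: ρ → (39,27,-26)
ρ-cycle length = 24 (tail of 0 descent steps not counted)

24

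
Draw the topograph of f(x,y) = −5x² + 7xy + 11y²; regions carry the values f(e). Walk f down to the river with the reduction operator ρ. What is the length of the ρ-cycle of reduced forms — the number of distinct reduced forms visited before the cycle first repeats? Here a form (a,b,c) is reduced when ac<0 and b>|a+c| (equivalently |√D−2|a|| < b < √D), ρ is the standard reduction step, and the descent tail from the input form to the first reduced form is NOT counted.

D = 269, ⌊√D⌋ = 16
river: ρ → (11,15,-1)
river: ρ → (-1,15,11)
river: ρ → (11,7,-5)
river: ρ → (-5,13,5)
river: ρ → (5,7,-11)
river: ρ → (-11,15,1)
river: ρ → (1,15,-11)
river: ρ → (-11,7,5)
river: ρ → (5,13,-5)
river: ρ → (-5,7,11)
ρ-cycle length = 10 (tail of 0 descent steps not counted)

10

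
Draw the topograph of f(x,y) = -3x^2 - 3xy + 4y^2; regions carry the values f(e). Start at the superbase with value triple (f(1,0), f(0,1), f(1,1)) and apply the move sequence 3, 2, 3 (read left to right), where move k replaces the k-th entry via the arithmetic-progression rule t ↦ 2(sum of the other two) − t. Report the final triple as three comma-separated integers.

start (-3,4,-2) = (f(1,0),f(0,1),f(1,1))
replace slot 3: 2·((-3)+4) − (-2) = 4 → (-3,4,4)
replace slot 2: 2·((-3)+4) − 4 = -2 → (-3,-2,4)
replace slot 3: 2·((-3)+(-2)) − 4 = -14 → (-3,-2,-14)

-3,-2,-14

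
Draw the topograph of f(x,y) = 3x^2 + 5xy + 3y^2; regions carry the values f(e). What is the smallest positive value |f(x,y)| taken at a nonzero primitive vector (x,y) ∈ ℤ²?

translate: b→-1 (≡5 mod 6), so (3,5,3)→(3,-1,1)
flip: (3,-1,1)→(1,1,3)
reduced (well bottom): (1,1,3) with a≤c, −a<b≤a
well minimum = a = 1

1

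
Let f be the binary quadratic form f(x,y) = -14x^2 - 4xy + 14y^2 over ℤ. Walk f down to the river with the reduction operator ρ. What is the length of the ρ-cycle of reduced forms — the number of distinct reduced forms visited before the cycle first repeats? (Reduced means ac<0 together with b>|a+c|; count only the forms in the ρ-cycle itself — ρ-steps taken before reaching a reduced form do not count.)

D = 800, ⌊√D⌋ = 28
descent: ρ → (14,4,-14)  [lands on river]
river: ρ → (-14,24,4)
river: ρ → (4,24,-14)
river: ρ → (-14,4,14)
river: ρ → (14,24,-4)
river: ρ → (-4,24,14)
ρ-cycle length = 6 (tail of 1 descent step not counted)

6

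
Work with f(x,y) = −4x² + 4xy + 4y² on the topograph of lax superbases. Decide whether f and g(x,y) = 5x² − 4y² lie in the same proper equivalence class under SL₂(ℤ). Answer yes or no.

D₁ = 80, D₂ = 80
river cycle of f (length 2): (4, 4, -4), (-4, 4, 4)
river cycle of g (length 2): (-4, 8, 1), (1, 8, -4)
cycles differ ⇒ inequivalent

no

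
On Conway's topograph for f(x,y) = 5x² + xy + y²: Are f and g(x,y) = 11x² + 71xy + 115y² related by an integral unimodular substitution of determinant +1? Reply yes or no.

D₁ = -19, D₂ = -19
f: flip: (5,1,1)→(1,-1,5)
f: translate: b→1 (≡-1 mod 2), so (1,-1,5)→(1,1,5)
f: reduced (well bottom): (1,1,5) with a≤c, −a<b≤a
g: translate: b→5 (≡71 mod 22), so (11,71,115)→(11,5,1)
g: flip: (11,5,1)→(1,-5,11)
g: translate: b→1 (≡-5 mod 2), so (1,-5,11)→(1,1,5)
g: reduced (well bottom): (1,1,5) with a≤c, −a<b≤a
reduced forms (1, 1, 5) vs (1, 1, 5) ⇒ equivalent

yes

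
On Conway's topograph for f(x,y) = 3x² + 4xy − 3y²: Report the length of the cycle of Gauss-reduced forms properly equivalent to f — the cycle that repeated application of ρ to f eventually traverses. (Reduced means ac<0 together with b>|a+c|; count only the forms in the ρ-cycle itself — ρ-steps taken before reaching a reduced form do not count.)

D = 52, ⌊√D⌋ = 7
river: ρ → (-3,2,4)
river: ρ → (4,6,-1)
river: ρ → (-1,6,4)
river: ρ → (4,2,-3)
river: ρ → (-3,4,3)
river: ρ → (3,2,-4)
river: ρ → (-4,6,1)
river: ρ → (1,6,-4)
river: ρ → (-4,2,3)
river: ρ → (3,4,-3)
ρ-cycle length = 10 (tail of 0 descent steps not counted)

10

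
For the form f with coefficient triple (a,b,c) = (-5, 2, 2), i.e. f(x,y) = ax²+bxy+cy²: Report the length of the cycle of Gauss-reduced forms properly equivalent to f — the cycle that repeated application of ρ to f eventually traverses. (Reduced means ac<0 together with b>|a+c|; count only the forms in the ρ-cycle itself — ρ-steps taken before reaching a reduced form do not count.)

D = 44, ⌊√D⌋ = 6
descent: ρ → (2,6,-1)  [lands on river]
river: ρ → (-1,6,2)
ρ-cycle length = 2 (tail of 1 descent step not counted)

2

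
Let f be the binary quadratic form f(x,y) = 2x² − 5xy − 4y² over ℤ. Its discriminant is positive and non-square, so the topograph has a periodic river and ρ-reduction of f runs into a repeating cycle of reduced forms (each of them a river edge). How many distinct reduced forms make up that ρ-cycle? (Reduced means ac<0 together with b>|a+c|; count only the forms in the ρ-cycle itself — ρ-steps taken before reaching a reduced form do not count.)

D = 57, ⌊√D⌋ = 7
descent: ρ → (-4,5,2)  [lands on river]
river: ρ → (2,7,-1)
river: ρ → (-1,7,2)
river: ρ → (2,5,-4)
river: ρ → (-4,3,3)
river: ρ → (3,3,-4)
ρ-cycle length = 6 (tail of 1 descent step not counted)

6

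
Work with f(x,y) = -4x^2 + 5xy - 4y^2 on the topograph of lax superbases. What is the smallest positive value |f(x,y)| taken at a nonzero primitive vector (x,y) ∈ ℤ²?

translate: b→3 (≡-5 mod 8), so (4,-5,4)→(4,3,3)
flip: (4,3,3)→(3,-3,4)
translate: b→3 (≡-3 mod 6), so (3,-3,4)→(3,3,4)
reduced (well bottom): (3,3,4) with a≤c, −a<b≤a
well minimum |f| = |-3| = 3 (negative-definite)

3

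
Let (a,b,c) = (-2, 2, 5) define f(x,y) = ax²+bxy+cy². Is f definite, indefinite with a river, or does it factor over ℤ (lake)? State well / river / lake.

D = b²−4ac = 2² − 4·(-2)·5 = 44
D > 0 non-square ⇒ indefinite ⇒ periodic river

river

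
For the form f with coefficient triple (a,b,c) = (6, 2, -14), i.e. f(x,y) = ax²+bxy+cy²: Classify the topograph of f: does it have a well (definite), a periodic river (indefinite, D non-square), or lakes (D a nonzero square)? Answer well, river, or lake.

D = b²−4ac = 2² − 4·6·(-14) = 340
D > 0 non-square ⇒ indefinite ⇒ periodic river

river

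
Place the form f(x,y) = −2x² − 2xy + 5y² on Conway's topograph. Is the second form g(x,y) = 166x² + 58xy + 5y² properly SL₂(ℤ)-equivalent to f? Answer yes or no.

D₁ = 44, D₂ = 44
river cycle of f (length 2): (-2, 6, 1), (1, 6, -2)
river cycle of g (length 2): (-2, 6, 1), (1, 6, -2)
cycles coincide ⇒ equivalent

yes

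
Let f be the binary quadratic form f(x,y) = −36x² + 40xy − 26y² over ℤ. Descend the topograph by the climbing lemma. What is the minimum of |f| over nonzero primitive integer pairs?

translate: b→32 (≡-40 mod 72), so (36,-40,26)→(36,32,22)
flip: (36,32,22)→(22,-32,36)
translate: b→12 (≡-32 mod 44), so (22,-32,36)→(22,12,26)
reduced (well bottom): (22,12,26) with a≤c, −a<b≤a
well minimum |f| = |-22| = 22 (negative-definite)

22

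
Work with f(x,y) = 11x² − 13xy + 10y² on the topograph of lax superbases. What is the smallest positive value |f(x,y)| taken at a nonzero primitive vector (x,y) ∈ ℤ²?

translate: b→9 (≡-13 mod 22), so (11,-13,10)→(11,9,8)
flip: (11,9,8)→(8,-9,11)
translate: b→7 (≡-9 mod 16), so (8,-9,11)→(8,7,10)
reduced (well bottom): (8,7,10) with a≤c, −a<b≤a
well minimum = a = 8

8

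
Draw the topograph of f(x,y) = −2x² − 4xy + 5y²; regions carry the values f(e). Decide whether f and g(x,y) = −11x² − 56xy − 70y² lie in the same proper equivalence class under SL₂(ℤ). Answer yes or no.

D₁ = 56, D₂ = 56
river cycle of f (length 4): (5, 4, -2), (-2, 4, 5), (5, 6, -1), (-1, 6, 5)
river cycle of g (length 4): (-1, 6, 5), (5, 4, -2), (-2, 4, 5), (5, 6, -1)
cycles coincide ⇒ equivalent

yes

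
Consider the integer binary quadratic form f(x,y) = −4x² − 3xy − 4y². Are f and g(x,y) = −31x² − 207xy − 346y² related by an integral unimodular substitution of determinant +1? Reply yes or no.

D₁ = -55, D₂ = -55
f is negative-definite; reduce −f:
−f: reduced (well bottom): (4,3,4) with a≤c, −a<b≤a
flip sign back: reduced form of f is (-4,-3,-4)
g is negative-definite; reduce −g:
−g: translate: b→21 (≡207 mod 62), so (31,207,346)→(31,21,4)
−g: flip: (31,21,4)→(4,-21,31)
−g: translate: b→3 (≡-21 mod 8), so (4,-21,31)→(4,3,4)
−g: reduced (well bottom): (4,3,4) with a≤c, −a<b≤a
flip sign back: reduced form of g is (-4,-3,-4)
reduced forms (-4, -3, -4) vs (-4, -3, -4) ⇒ equivalent

yes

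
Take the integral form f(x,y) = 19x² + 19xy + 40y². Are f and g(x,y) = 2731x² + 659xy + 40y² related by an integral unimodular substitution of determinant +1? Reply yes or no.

D₁ = -2679, D₂ = -2679
f: reduced (well bottom): (19,19,40) with a≤c, −a<b≤a
g: flip: (2731,659,40)→(40,-659,2731)
g: translate: b→-19 (≡-659 mod 80), so (40,-659,2731)→(40,-19,19)
g: flip: (40,-19,19)→(19,19,40)
g: reduced (well bottom): (19,19,40) with a≤c, −a<b≤a
reduced forms (19, 19, 40) vs (19, 19, 40) ⇒ equivalent

yes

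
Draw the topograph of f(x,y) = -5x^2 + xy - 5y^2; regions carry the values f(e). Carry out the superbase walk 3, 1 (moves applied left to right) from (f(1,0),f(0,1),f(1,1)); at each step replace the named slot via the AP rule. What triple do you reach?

start (-5,-5,-9) = (f(1,0),f(0,1),f(1,1))
replace slot 3: 2·((-5)+(-5)) − (-9) = -11 → (-5,-5,-11)
replace slot 1: 2·((-5)+(-11)) − (-5) = -27 → (-27,-5,-11)

-27,-5,-11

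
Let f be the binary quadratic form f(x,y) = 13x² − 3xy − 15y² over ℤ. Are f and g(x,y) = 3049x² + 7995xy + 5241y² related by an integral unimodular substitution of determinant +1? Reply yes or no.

D₁ = 789, D₂ = 789
river cycle of f (length 8): (-15, 3, 13), (13, 23, -5), (-5, 27, 3), (3, 27, -5), (-5, 23, 13), (13, 3, -15), (-15, 27, 1), (1, 27, -15)
river cycle of g (length 8): (13, 23, -5), (-5, 27, 3), (3, 27, -5), (-5, 23, 13), (13, 3, -15), (-15, 27, 1), (1, 27, -15), (-15, 3, 13)
cycles coincide ⇒ equivalent

yes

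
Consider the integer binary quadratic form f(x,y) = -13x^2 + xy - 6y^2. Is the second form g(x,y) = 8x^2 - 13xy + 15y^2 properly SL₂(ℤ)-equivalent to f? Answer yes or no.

D₁ = -311, D₂ = -311
f is negative-definite; reduce −f:
−f: flip: (13,-1,6)→(6,1,13)
−f: reduced (well bottom): (6,1,13) with a≤c, −a<b≤a
flip sign back: reduced form of f is (-6,-1,-13)
g: translate: b→3 (≡-13 mod 16), so (8,-13,15)→(8,3,10)
g: reduced (well bottom): (8,3,10) with a≤c, −a<b≤a
reduced forms (-6, -1, -13) vs (8, 3, 10) ⇒ inequivalent

no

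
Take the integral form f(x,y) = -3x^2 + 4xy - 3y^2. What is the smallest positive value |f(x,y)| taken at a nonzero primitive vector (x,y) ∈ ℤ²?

translate: b→2 (≡-4 mod 6), so (3,-4,3)→(3,2,2)
flip: (3,2,2)→(2,-2,3)
translate: b→2 (≡-2 mod 4), so (2,-2,3)→(2,2,3)
reduced (well bottom): (2,2,3) with a≤c, −a<b≤a
well minimum |f| = |-2| = 2 (negative-definite)

2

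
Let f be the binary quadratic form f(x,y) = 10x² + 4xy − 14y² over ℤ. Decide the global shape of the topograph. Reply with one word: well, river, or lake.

D = b²−4ac = 4² − 4·10·(-14) = 576
D = 24² is a perfect square ⇒ form factors over ℤ ⇒ lakes

lake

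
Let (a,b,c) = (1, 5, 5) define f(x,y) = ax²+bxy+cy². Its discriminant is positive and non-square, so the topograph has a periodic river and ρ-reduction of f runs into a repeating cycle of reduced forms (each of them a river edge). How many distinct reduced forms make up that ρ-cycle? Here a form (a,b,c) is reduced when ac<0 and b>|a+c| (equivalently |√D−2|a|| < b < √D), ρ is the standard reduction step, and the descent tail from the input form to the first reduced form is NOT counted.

D = 5, ⌊√D⌋ = 2
descent: ρ → (5,5,1)
descent: ρ → (1,1,-1)  [lands on river]
river: ρ → (-1,1,1)
ρ-cycle length = 2 (tail of 2 descent steps not counted)

2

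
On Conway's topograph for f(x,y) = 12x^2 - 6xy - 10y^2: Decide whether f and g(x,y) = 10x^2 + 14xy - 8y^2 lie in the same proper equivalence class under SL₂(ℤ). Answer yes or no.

D₁ = 516, D₂ = 516
river cycle of f (length 10): (-10, 6, 12), (12, 18, -4), (-4, 22, 2), (2, 22, -4), (-4, 18, 12), (12, 6, -10), (-10, 14, 8), (8, 18, -6), (-6, 18, 8), (8, 14, -10)
river cycle of g (length 10): (-8, 18, 6), (6, 18, -8), (-8, 14, 10), (10, 6, -12), (-12, 18, 4), (4, 22, -2), (-2, 22, 4), (4, 18, -12), (-12, 6, 10), (10, 14, -8)
cycles differ ⇒ inequivalent

no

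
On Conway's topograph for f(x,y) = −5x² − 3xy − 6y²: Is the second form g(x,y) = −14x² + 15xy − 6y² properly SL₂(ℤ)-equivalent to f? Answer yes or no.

D₁ = -111, D₂ = -111
f is negative-definite; reduce −f:
−f: reduced (well bottom): (5,3,6) with a≤c, −a<b≤a
flip sign back: reduced form of f is (-5,-3,-6)
g is negative-definite; reduce −g:
−g: translate: b→13 (≡-15 mod 28), so (14,-15,6)→(14,13,5)
−g: flip: (14,13,5)→(5,-13,14)
−g: translate: b→-3 (≡-13 mod 10), so (5,-13,14)→(5,-3,6)
−g: reduced (well bottom): (5,-3,6) with a≤c, −a<b≤a
flip sign back: reduced form of g is (-5,3,-6)
reduced forms (-5, -3, -6) vs (-5, 3, -6) ⇒ inequivalent

no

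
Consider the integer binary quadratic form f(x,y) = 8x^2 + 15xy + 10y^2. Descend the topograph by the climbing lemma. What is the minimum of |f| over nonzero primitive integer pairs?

translate: b→-1 (≡15 mod 16), so (8,15,10)→(8,-1,3)
flip: (8,-1,3)→(3,1,8)
reduced (well bottom): (3,1,8) with a≤c, −a<b≤a
well minimum = a = 3

3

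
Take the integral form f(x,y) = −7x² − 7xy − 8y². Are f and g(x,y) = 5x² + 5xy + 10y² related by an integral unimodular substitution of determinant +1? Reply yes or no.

D₁ = -175, D₂ = -175
f is negative-definite; reduce −f:
−f: reduced (well bottom): (7,7,8) with a≤c, −a<b≤a
flip sign back: reduced form of f is (-7,-7,-8)
g: reduced (well bottom): (5,5,10) with a≤c, −a<b≤a
reduced forms (-7, -7, -8) vs (5, 5, 10) ⇒ inequivalent

no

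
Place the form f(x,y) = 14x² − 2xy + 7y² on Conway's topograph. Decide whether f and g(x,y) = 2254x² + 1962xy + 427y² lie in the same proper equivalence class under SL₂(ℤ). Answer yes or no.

D₁ = -388, D₂ = -388
f: flip: (14,-2,7)→(7,2,14)
f: reduced (well bottom): (7,2,14) with a≤c, −a<b≤a
g: flip: (2254,1962,427)→(427,-1962,2254)
g: translate: b→-254 (≡-1962 mod 854), so (427,-1962,2254)→(427,-254,38)
g: flip: (427,-254,38)→(38,254,427)
g: translate: b→26 (≡254 mod 76), so (38,254,427)→(38,26,7)
g: flip: (38,26,7)→(7,-26,38)
g: translate: b→2 (≡-26 mod 14), so (7,-26,38)→(7,2,14)
g: reduced (well bottom): (7,2,14) with a≤c, −a<b≤a
reduced forms (7, 2, 14) vs (7, 2, 14) ⇒ equivalent

yes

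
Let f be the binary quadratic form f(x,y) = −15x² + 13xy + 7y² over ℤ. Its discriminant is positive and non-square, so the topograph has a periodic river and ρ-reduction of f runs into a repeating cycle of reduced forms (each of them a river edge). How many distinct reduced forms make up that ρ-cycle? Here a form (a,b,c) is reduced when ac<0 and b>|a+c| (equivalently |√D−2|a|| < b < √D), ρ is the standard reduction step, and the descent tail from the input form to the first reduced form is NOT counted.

D = 589, ⌊√D⌋ = 24
river: ρ → (7,15,-13)
river: ρ → (-13,11,9)
river: ρ → (9,7,-15)
river: ρ → (-15,23,1)
river: ρ → (1,23,-15)
river: ρ → (-15,7,9)
river: ρ → (9,11,-13)
river: ρ → (-13,15,7)
river: ρ → (7,13,-15)
river: ρ → (-15,17,5)
river: ρ → (5,23,-3)
river: ρ → (-3,19,19)
river: ρ → (19,19,-3)
river: ρ → (-3,23,5)
river: ρ → (5,17,-15)
river: ρ → (-15,13,7)
ρ-cycle length = 16 (tail of 0 descent steps not counted)

16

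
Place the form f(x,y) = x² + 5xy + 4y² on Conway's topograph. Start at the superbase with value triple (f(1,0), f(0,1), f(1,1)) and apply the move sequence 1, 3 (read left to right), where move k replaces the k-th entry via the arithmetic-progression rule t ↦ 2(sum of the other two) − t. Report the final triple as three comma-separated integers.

start (1,4,10) = (f(1,0),f(0,1),f(1,1))
replace slot 1: 2·(4+10) − 1 = 27 → (27,4,10)
replace slot 3: 2·(27+4) − 10 = 52 → (27,4,52)

27,4,52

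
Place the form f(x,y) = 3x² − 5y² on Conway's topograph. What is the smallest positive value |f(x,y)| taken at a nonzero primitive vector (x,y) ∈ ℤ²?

descent: ρ → (-5,0,3)
descent: ρ → (3,6,-2)  [lands on river]
river: ρ → (-2,6,3)
closes: descent 2, river 2
min |a| on river = 2

2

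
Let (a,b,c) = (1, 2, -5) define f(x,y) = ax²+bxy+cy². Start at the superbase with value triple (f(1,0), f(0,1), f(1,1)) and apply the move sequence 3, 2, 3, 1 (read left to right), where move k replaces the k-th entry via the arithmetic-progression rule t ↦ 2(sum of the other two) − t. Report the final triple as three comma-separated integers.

start (1,-5,-2) = (f(1,0),f(0,1),f(1,1))
replace slot 3: 2·(1+(-5)) − (-2) = -6 → (1,-5,-6)
replace slot 2: 2·(1+(-6)) − (-5) = -5 → (1,-5,-6)
replace slot 3: 2·(1+(-5)) − (-6) = -2 → (1,-5,-2)
replace slot 1: 2·((-5)+(-2)) − 1 = -15 → (-15,-5,-2)

-15,-5,-2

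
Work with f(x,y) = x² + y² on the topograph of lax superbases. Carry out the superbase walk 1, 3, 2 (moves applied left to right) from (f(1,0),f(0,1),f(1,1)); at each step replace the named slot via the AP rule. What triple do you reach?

start (1,1,2) = (f(1,0),f(0,1),f(1,1))
replace slot 1: 2·(1+2) − 1 = 5 → (5,1,2)
replace slot 3: 2·(5+1) − 2 = 10 → (5,1,10)
replace slot 2: 2·(5+10) − 1 = 29 → (5,29,10)

5,29,10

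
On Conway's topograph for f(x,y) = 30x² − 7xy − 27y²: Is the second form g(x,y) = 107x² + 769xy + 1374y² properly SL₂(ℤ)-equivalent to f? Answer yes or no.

D₁ = 3289, D₂ = 3289
river cycle of f (length 44): (-27, 7, 30), (30, 53, -4), (-4, 51, 43), (43, 35, -12), (-12, 37, 40), (40, 43, -9), (-9, 47, 30), (30, 13, -26), (-26, 39, 17), (17, 29, -36), … (34 more)
river cycle of g (length 44): (10, 47, -27), (-27, 7, 30), (30, 53, -4), (-4, 51, 43), (43, 35, -12), (-12, 37, 40), (40, 43, -9), (-9, 47, 30), (30, 13, -26), (-26, 39, 17), … (34 more)
cycles coincide ⇒ equivalent

yes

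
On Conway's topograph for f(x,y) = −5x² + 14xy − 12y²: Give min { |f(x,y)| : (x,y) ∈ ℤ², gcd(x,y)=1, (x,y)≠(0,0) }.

translate: b→-4 (≡-14 mod 10), so (5,-14,12)→(5,-4,3)
flip: (5,-4,3)→(3,4,5)
translate: b→-2 (≡4 mod 6), so (3,4,5)→(3,-2,4)
reduced (well bottom): (3,-2,4) with a≤c, −a<b≤a
well minimum |f| = |-3| = 3 (negative-definite)

3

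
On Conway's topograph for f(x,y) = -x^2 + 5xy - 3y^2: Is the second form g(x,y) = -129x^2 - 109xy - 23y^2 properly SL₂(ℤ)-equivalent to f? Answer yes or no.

D₁ = 13, D₂ = 13
river cycle of f (length 2): (1, 3, -1), (-1, 3, 1)
river cycle of g (length 2): (1, 3, -1), (-1, 3, 1)
cycles coincide ⇒ equivalent

yes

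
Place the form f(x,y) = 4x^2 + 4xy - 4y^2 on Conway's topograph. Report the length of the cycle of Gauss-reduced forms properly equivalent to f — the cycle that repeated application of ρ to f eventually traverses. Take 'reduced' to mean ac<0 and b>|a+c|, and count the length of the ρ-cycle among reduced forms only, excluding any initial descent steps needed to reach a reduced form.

D = 80, ⌊√D⌋ = 8
river: ρ → (-4,4,4)
river: ρ → (4,4,-4)
ρ-cycle length = 2 (tail of 0 descent steps not counted)

2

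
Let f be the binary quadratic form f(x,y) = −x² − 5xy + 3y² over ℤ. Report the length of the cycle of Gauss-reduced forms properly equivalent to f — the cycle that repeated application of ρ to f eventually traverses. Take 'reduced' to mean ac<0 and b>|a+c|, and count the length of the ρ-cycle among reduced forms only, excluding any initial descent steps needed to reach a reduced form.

D = 37, ⌊√D⌋ = 6
descent: ρ → (3,5,-1)  [lands on river]
river: ρ → (-1,5,3)
river: ρ → (3,1,-3)
river: ρ → (-3,5,1)
river: ρ → (1,5,-3)
river: ρ → (-3,1,3)
ρ-cycle length = 6 (tail of 1 descent step not counted)

6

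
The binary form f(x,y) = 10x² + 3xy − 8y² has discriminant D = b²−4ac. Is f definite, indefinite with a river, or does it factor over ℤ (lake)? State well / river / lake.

D = b²−4ac = 3² − 4·10·(-8) = 329
D > 0 non-square ⇒ indefinite ⇒ periodic river

river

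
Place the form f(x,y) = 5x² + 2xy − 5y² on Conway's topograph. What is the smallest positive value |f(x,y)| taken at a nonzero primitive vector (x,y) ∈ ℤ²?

river: ρ → (-5,8,2)
river: ρ → (2,8,-5)
river: ρ → (-5,2,5)
river: ρ → (5,8,-2)
river: ρ → (-2,8,5)
river: ρ → (5,2,-5)
closes: descent 0, river 6
min |a| on river = 2

2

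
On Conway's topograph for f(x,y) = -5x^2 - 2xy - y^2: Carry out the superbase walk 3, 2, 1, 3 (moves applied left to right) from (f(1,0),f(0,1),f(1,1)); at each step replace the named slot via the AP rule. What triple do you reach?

start (-5,-1,-8) = (f(1,0),f(0,1),f(1,1))
replace slot 3: 2·((-5)+(-1)) − (-8) = -4 → (-5,-1,-4)
replace slot 2: 2·((-5)+(-4)) − (-1) = -17 → (-5,-17,-4)
replace slot 1: 2·((-17)+(-4)) − (-5) = -37 → (-37,-17,-4)
replace slot 3: 2·((-37)+(-17)) − (-4) = -104 → (-37,-17,-104)

-37,-17,-104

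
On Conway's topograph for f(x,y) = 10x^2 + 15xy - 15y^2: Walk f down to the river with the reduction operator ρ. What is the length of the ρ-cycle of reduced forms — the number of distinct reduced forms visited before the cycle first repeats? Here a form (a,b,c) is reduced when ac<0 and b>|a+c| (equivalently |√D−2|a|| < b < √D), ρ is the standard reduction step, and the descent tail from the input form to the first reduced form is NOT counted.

D = 825, ⌊√D⌋ = 28
river: ρ → (-15,15,10)
river: ρ → (10,25,-5)
river: ρ → (-5,25,10)
river: ρ → (10,15,-15)
ρ-cycle length = 4 (tail of 0 descent steps not counted)

4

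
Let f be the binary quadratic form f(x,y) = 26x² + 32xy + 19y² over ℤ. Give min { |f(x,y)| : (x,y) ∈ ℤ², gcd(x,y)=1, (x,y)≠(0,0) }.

translate: b→-20 (≡32 mod 52), so (26,32,19)→(26,-20,13)
flip: (26,-20,13)→(13,20,26)
translate: b→-6 (≡20 mod 26), so (13,20,26)→(13,-6,19)
reduced (well bottom): (13,-6,19) with a≤c, −a<b≤a
well minimum = a = 13

13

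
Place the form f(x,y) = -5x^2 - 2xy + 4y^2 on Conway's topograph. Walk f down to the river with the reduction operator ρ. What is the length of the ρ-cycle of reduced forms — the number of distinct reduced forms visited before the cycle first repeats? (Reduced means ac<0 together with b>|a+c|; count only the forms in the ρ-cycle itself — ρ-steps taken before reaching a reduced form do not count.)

D = 84, ⌊√D⌋ = 9
descent: ρ → (4,2,-5)  [lands on river]
river: ρ → (-5,8,1)
river: ρ → (1,8,-5)
river: ρ → (-5,2,4)
river: ρ → (4,6,-3)
river: ρ → (-3,6,4)
ρ-cycle length = 6 (tail of 1 descent step not counted)

6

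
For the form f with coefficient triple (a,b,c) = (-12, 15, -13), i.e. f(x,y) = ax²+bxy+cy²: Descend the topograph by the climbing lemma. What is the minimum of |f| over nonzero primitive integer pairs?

translate: b→9 (≡-15 mod 24), so (12,-15,13)→(12,9,10)
flip: (12,9,10)→(10,-9,12)
reduced (well bottom): (10,-9,12) with a≤c, −a<b≤a
well minimum |f| = |-10| = 10 (negative-definite)

10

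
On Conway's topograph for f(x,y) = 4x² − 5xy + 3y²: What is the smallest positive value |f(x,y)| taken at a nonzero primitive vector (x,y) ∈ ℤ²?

translate: b→3 (≡-5 mod 8), so (4,-5,3)→(4,3,2)
flip: (4,3,2)→(2,-3,4)
translate: b→1 (≡-3 mod 4), so (2,-3,4)→(2,1,3)
reduced (well bottom): (2,1,3) with a≤c, −a<b≤a
well minimum = a = 2

2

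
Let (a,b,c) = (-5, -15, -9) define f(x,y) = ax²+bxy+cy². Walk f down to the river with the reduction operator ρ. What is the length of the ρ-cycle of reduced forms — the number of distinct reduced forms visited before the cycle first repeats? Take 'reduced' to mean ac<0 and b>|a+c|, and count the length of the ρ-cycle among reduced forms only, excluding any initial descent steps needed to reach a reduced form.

D = 45, ⌊√D⌋ = 6
descent: ρ → (-9,-3,1)
descent: ρ → (1,5,-5)  [lands on river]
river: ρ → (-5,5,1)
ρ-cycle length = 2 (tail of 2 descent steps not counted)

2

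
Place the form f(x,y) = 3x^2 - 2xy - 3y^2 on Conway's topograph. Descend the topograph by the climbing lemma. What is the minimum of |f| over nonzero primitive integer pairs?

descent: ρ → (-3,2,3)  [lands on river]
river: ρ → (3,4,-2)
river: ρ → (-2,4,3)
river: ρ → (3,2,-3)
river: ρ → (-3,4,2)
river: ρ → (2,4,-3)
closes: descent 1, river 6
min |a| on river = 2

2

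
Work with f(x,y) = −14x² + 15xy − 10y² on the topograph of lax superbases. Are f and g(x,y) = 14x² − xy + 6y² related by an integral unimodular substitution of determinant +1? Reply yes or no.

D₁ = -335, D₂ = -335
f is negative-definite; reduce −f:
−f: translate: b→13 (≡-15 mod 28), so (14,-15,10)→(14,13,9)
−f: flip: (14,13,9)→(9,-13,14)
−f: translate: b→5 (≡-13 mod 18), so (9,-13,14)→(9,5,10)
−f: reduced (well bottom): (9,5,10) with a≤c, −a<b≤a
flip sign back: reduced form of f is (-9,-5,-10)
g: flip: (14,-1,6)→(6,1,14)
g: reduced (well bottom): (6,1,14) with a≤c, −a<b≤a
reduced forms (-9, -5, -10) vs (6, 1, 14) ⇒ inequivalent

no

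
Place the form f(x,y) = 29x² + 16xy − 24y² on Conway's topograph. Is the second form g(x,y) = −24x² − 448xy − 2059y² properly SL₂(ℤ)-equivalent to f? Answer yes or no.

D₁ = 3040, D₂ = 3040
river cycle of f (length 12): (-24, 32, 21), (21, 52, -4), (-4, 52, 21), (21, 32, -24), (-24, 16, 29), (29, 42, -11), (-11, 46, 21), (21, 38, -19), (-19, 38, 21), (21, 46, -11), … (2 more)
river cycle of g (length 12): (-24, 32, 21), (21, 52, -4), (-4, 52, 21), (21, 32, -24), (-24, 16, 29), (29, 42, -11), (-11, 46, 21), (21, 38, -19), (-19, 38, 21), (21, 46, -11), … (2 more)
cycles coincide ⇒ equivalent

yes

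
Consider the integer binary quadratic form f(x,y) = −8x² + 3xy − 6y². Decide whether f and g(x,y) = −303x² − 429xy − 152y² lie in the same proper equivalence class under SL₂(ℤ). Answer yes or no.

D₁ = -183, D₂ = -183
f is negative-definite; reduce −f:
−f: flip: (8,-3,6)→(6,3,8)
−f: reduced (well bottom): (6,3,8) with a≤c, −a<b≤a
flip sign back: reduced form of f is (-6,-3,-8)
g is negative-definite; reduce −g:
−g: translate: b→-177 (≡429 mod 606), so (303,429,152)→(303,-177,26)
−g: flip: (303,-177,26)→(26,177,303)
−g: translate: b→21 (≡177 mod 52), so (26,177,303)→(26,21,6)
−g: flip: (26,21,6)→(6,-21,26)
−g: translate: b→3 (≡-21 mod 12), so (6,-21,26)→(6,3,8)
−g: reduced (well bottom): (6,3,8) with a≤c, −a<b≤a
flip sign back: reduced form of g is (-6,-3,-8)
reduced forms (-6, -3, -8) vs (-6, -3, -8) ⇒ equivalent

yes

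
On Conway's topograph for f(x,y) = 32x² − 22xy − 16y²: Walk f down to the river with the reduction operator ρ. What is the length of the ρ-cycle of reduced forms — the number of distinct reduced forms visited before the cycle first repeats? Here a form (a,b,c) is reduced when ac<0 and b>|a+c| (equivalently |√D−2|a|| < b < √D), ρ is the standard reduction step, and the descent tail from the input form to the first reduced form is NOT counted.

D = 2532, ⌊√D⌋ = 50
descent: ρ → (-16,22,32)  [lands on river]
river: ρ → (32,42,-6)
river: ρ → (-6,42,32)
river: ρ → (32,22,-16)
river: ρ → (-16,42,12)
river: ρ → (12,30,-34)
river: ρ → (-34,38,8)
river: ρ → (8,42,-24)
river: ρ → (-24,6,26)
river: ρ → (26,46,-4)
river: ρ → (-4,50,2)
river: ρ → (2,50,-4)
river: ρ → (-4,46,26)
river: ρ → (26,6,-24)
river: ρ → (-24,42,8)
river: ρ → (8,38,-34)
river: ρ → (-34,30,12)
river: ρ → (12,42,-16)
ρ-cycle length = 18 (tail of 1 descent step not counted)

18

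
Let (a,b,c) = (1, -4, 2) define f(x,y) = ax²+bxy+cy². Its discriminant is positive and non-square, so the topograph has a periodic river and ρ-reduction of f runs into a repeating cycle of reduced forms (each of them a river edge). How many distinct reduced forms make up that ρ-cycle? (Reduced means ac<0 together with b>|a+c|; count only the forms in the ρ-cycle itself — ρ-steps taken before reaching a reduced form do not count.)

D = 8, ⌊√D⌋ = 2
descent: ρ → (2,0,-1)
descent: ρ → (-1,2,1)  [lands on river]
river: ρ → (1,2,-1)
ρ-cycle length = 2 (tail of 2 descent steps not counted)

2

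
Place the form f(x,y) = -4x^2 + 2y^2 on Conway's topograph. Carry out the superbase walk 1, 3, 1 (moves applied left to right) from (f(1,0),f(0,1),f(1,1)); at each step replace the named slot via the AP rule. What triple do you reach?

start (-4,2,-2) = (f(1,0),f(0,1),f(1,1))
replace slot 1: 2·(2+(-2)) − (-4) = 4 → (4,2,-2)
replace slot 3: 2·(4+2) − (-2) = 14 → (4,2,14)
replace slot 1: 2·(2+14) − 4 = 28 → (28,2,14)

28,2,14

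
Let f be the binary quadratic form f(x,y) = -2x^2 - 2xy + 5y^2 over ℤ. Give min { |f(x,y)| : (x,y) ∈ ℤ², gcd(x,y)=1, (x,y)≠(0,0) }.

descent: ρ → (5,2,-2)
descent: ρ → (-2,6,1)  [lands on river]
river: ρ → (1,6,-2)
closes: descent 2, river 2
min |a| on river = 1

1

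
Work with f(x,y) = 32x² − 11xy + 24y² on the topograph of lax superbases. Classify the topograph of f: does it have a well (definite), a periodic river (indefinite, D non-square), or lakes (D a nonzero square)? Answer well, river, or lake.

D = b²−4ac = (-11)² − 4·32·24 = -2951
D < 0 ⇒ definite ⇒ every region one sign ⇒ single well

well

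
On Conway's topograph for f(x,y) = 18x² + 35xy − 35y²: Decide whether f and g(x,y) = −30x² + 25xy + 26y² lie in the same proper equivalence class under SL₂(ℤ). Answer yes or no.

D₁ = 3745, D₂ = 3745
river cycle of f (length 42): (-35, 35, 18), (18, 37, -33), (-33, 29, 22), (22, 59, -3), (-3, 61, 2), (2, 59, -33), (-33, 7, 28), (28, 49, -12), (-12, 47, 32), (32, 17, -27), … (32 more)
river cycle of g (length 42): (26, 27, -29), (-29, 31, 24), (24, 17, -36), (-36, 55, 5), (5, 55, -36), (-36, 17, 24), (24, 31, -29), (-29, 27, 26), (26, 25, -30), (-30, 35, 21), … (32 more)
cycles differ ⇒ inequivalent

no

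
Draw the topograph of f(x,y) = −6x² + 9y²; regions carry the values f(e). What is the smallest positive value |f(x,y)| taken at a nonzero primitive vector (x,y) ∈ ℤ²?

descent: ρ → (9,0,-6)
descent: ρ → (-6,12,3)  [lands on river]
river: ρ → (3,12,-6)
closes: descent 2, river 2
min |a| on river = 3

3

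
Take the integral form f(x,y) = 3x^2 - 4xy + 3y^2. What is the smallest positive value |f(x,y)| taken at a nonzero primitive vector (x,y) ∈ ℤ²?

translate: b→2 (≡-4 mod 6), so (3,-4,3)→(3,2,2)
flip: (3,2,2)→(2,-2,3)
translate: b→2 (≡-2 mod 4), so (2,-2,3)→(2,2,3)
reduced (well bottom): (2,2,3) with a≤c, −a<b≤a
well minimum = a = 2

2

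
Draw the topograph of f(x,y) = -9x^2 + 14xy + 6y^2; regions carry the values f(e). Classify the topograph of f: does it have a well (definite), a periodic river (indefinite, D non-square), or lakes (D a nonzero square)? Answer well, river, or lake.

D = b²−4ac = 14² − 4·(-9)·6 = 412
D > 0 non-square ⇒ indefinite ⇒ periodic river

river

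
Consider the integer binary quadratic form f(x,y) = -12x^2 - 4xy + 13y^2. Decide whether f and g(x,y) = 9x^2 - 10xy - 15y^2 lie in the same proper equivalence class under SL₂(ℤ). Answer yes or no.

D₁ = 640, D₂ = 640
river cycle of f (length 8): (13, 4, -12), (-12, 20, 5), (5, 20, -12), (-12, 4, 13), (13, 22, -3), (-3, 20, 20), (20, 20, -3), (-3, 22, 13)
river cycle of g (length 8): (-15, 10, 9), (9, 8, -16), (-16, 24, 1), (1, 24, -16), (-16, 8, 9), (9, 10, -15), (-15, 20, 4), (4, 20, -15)
cycles differ ⇒ inequivalent

no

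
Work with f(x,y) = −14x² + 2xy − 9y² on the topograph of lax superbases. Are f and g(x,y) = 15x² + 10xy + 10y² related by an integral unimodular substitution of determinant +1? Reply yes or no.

D₁ = -500, D₂ = -500
f is negative-definite; reduce −f:
−f: flip: (14,-2,9)→(9,2,14)
−f: reduced (well bottom): (9,2,14) with a≤c, −a<b≤a
flip sign back: reduced form of f is (-9,-2,-14)
g: flip: (15,10,10)→(10,-10,15)
g: translate: b→10 (≡-10 mod 20), so (10,-10,15)→(10,10,15)
g: reduced (well bottom): (10,10,15) with a≤c, −a<b≤a
reduced forms (-9, -2, -14) vs (10, 10, 15) ⇒ inequivalent

no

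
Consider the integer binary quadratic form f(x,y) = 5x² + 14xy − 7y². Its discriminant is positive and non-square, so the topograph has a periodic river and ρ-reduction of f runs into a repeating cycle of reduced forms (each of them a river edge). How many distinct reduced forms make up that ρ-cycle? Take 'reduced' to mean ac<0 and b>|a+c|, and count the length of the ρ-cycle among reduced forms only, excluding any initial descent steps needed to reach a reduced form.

D = 336, ⌊√D⌋ = 18
river: ρ → (-7,14,5)
river: ρ → (5,16,-4)
river: ρ → (-4,16,5)
river: ρ → (5,14,-7)
ρ-cycle length = 4 (tail of 0 descent steps not counted)

4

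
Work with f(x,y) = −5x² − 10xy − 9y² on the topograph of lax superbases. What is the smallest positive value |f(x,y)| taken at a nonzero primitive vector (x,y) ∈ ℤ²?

translate: b→0 (≡10 mod 10), so (5,10,9)→(5,0,4)
flip: (5,0,4)→(4,0,5)
reduced (well bottom): (4,0,5) with a≤c, −a<b≤a
well minimum |f| = |-4| = 4 (negative-definite)

4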